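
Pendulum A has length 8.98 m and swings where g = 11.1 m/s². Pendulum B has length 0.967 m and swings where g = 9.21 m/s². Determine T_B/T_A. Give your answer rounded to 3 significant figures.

0.360

T = 2π√(L/g), so T_B/T_A = √((L_B/g_B)/(L_A/g_A)) = √((0.967/9.21)/(8.98/11.1)) = 0.360.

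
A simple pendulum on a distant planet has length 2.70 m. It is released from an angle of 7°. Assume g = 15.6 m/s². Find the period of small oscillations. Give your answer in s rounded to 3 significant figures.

T = 2π√(L/g) = 2π√(2.70/15.6) = 2π × 0.4160 = 2.61 s.

2.61 s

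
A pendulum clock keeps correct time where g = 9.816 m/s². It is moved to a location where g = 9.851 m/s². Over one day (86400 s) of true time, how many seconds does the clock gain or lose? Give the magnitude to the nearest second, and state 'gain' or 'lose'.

gain 154 s

The clock's period scales as T ∝ 1/√g, so T'/T = √(9.816/9.851) = 0.998222.
In 86400 s of true time the clock registers 86400/0.998222 = 86553.9 s, so it gains 154 s.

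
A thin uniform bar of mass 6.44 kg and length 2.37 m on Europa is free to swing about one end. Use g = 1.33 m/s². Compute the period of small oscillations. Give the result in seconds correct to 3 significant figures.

For a physical pendulum T = 2π√(I/(mgd)), with d = 1.185 m from pivot to centre of mass.
I_cm = mL²/12 = 6.44 × 2.37²/12 = 3.014 kg·m²; I = I_cm + md² = 3.014 + 6.44 × 1.185² = 12.06 kg·m².
T = 2π√(12.06/(6.44 × 1.33 × 1.185)) = 6.85 s.

6.85 s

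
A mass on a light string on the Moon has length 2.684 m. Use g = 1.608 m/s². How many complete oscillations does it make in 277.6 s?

34

T = 2π√(L/g) = 2π√(2.684/1.608) = 8.1176 s.
Number of complete oscillations = ⌊277.6/8.1176⌋ = ⌊34.197⌋ = 34.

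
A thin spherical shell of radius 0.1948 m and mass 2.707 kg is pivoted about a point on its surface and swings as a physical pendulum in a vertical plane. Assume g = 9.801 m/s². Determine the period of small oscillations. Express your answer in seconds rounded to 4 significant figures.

I_cm = (2/3)mr² = 0.068482 kg·m². The pivot is at distance d = 0.1948 m from the centre of mass.
By the parallel-axis theorem, I = I_cm + md² = 0.068482 + 0.10272 = 0.17120 kg·m².
T = 2π√(I/(mgd)) = 2π√(0.17120/(2.707 × 9.801 × 0.1948)) = 1.144 s.

1.144 s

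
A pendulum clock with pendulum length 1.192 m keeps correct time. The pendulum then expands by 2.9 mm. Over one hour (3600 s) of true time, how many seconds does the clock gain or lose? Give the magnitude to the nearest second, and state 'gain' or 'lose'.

lose 4 s

T ∝ √L, so T'/T = √(1.19490/1.192) = 1.00122.
In 3600 s of true time the clock registers 3600/1.00122 = 3595.6 s, so it loses 4 s.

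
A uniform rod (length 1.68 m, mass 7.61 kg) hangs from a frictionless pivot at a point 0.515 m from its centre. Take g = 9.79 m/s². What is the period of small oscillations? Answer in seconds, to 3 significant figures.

1.98 s

For a physical pendulum T = 2π√(I/(mgd)), with d = 0.5150 m from pivot to centre of mass.
I_cm = mL²/12 = 7.61 × 1.68²/12 = 1.790 kg·m²; I = I_cm + md² = 1.790 + 7.61 × 0.5150² = 3.808 kg·m².
T = 2π√(3.808/(7.61 × 9.79 × 0.5150)) = 1.98 s.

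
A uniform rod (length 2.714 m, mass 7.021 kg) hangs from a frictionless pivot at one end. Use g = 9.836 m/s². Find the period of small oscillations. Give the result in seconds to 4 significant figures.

2.695 s

For a physical pendulum T = 2π√(I/(mgd)), with d = 1.3570 m from pivot to centre of mass.
I_cm = mL²/12 = 7.021 × 2.714²/12 = 4.3096 kg·m²; I = I_cm + md² = 4.3096 + 7.021 × 1.3570² = 17.238 kg·m².
T = 2π√(17.238/(7.021 × 9.836 × 1.3570)) = 2.695 s.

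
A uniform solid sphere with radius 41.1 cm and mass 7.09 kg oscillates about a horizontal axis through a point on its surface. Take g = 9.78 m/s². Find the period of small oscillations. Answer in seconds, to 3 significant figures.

1.52 s

I_cm = (2/5)mr² = 0.4791 kg·m². The pivot is at distance d = 0.411 m from the centre of mass.
By the parallel-axis theorem, I = I_cm + md² = 0.4791 + 1.198 = 1.677 kg·m².
T = 2π√(I/(mgd)) = 2π√(1.677/(7.09 × 9.78 × 0.411)) = 1.52 s.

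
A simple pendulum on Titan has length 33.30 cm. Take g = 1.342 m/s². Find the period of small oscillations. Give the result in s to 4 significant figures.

T = 2π√(L/g) = 2π√(0.3330/1.342) = 2π × 0.49813 = 3.130 s.

3.130 s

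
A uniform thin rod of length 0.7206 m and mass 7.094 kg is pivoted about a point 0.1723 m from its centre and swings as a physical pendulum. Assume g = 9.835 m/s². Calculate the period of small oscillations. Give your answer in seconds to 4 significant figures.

For a physical pendulum T = 2π√(I/(mgd)), with d = 0.17230 m from pivot to centre of mass.
I_cm = mL²/12 = 7.094 × 0.7206²/12 = 0.30697 kg·m²; I = I_cm + md² = 0.30697 + 7.094 × 0.17230² = 0.51757 kg·m².
T = 2π√(0.51757/(7.094 × 9.835 × 0.17230)) = 1.304 s.

1.304 s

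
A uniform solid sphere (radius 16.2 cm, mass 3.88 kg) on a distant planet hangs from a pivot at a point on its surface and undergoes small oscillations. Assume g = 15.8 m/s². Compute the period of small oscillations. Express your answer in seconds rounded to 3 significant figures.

I_cm = (2/5)mr² = 0.04073 kg·m². The pivot is at distance d = 0.162 m from the centre of mass.
By the parallel-axis theorem, I = I_cm + md² = 0.04073 + 0.1018 = 0.1426 kg·m².
T = 2π√(I/(mgd)) = 2π√(0.1426/(3.88 × 15.8 × 0.162)) = 0.753 s.

0.753 s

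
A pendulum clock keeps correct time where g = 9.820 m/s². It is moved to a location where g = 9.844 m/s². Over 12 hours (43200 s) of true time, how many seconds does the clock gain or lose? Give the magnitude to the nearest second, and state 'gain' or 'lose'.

The clock's period scales as T ∝ 1/√g, so T'/T = √(9.820/9.844) = 0.998780.
In 43200 s of true time the clock registers 43200/0.998780 = 43252.8 s, so it gains 53 s.

gain 53 s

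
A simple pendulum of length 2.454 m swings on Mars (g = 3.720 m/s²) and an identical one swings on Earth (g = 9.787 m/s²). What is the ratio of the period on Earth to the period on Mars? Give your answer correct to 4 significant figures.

0.6165

T ∝ 1/√g, so T₂/T₁ = √(g₁/g₂) = √(3.720/9.787) = 0.6165.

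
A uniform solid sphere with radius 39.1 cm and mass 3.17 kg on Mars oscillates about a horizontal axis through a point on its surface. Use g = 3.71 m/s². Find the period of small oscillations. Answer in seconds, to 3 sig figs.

2.41 s

I_cm = (2/5)mr² = 0.1939 kg·m². The pivot is at distance d = 0.391 m from the centre of mass.
By the parallel-axis theorem, I = I_cm + md² = 0.1939 + 0.4846 = 0.6785 kg·m².
T = 2π√(I/(mgd)) = 2π√(0.6785/(3.17 × 3.71 × 0.391)) = 2.41 s.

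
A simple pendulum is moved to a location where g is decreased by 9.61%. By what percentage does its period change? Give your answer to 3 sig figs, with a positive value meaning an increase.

5.18%

T ∝ 1/√g, so T'/T = 1/√(0.9039) = 1.052.
Percentage change in T = (1.052 − 1) × 100% = 5.18%.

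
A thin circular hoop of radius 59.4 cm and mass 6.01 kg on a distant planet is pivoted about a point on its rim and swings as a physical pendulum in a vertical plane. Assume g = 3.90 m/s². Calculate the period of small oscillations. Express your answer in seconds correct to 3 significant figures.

I_cm = mr² = 2.121 kg·m². The pivot is at distance d = 0.594 m from the centre of mass.
By the parallel-axis theorem, I = I_cm + md² = 2.121 + 2.121 = 4.241 kg·m².
T = 2π√(I/(mgd)) = 2π√(4.241/(6.01 × 3.90 × 0.594)) = 3.47 s.

3.47 s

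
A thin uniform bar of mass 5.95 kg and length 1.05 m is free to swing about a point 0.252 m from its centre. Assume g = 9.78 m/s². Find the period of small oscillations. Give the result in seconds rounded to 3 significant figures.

For a physical pendulum T = 2π√(I/(mgd)), with d = 0.2520 m from pivot to centre of mass.
I_cm = mL²/12 = 5.95 × 1.05²/12 = 0.5467 kg·m²; I = I_cm + md² = 0.5467 + 5.95 × 0.2520² = 0.9245 kg·m².
T = 2π√(0.9245/(5.95 × 9.78 × 0.2520)) = 1.58 s.

1.58 s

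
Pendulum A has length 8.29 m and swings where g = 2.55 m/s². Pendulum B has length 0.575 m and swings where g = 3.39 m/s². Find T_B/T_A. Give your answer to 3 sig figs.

0.228

T = 2π√(L/g), so T_B/T_A = √((L_B/g_B)/(L_A/g_A)) = √((0.575/3.39)/(8.29/2.55)) = 0.228.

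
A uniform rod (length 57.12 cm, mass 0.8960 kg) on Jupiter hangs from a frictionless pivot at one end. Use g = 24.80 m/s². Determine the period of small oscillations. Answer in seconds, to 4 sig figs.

For a physical pendulum T = 2π√(I/(mgd)), with d = 0.28560 m from pivot to centre of mass.
I_cm = mL²/12 = 0.8960 × 0.5712²/12 = 0.024361 kg·m²; I = I_cm + md² = 0.024361 + 0.8960 × 0.28560² = 0.097446 kg·m².
T = 2π√(0.097446/(0.8960 × 24.80 × 0.28560)) = 0.7786 s.

0.7786 s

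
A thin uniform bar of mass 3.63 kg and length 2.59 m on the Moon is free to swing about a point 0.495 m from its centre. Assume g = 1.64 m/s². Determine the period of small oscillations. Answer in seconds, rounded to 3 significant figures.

For a physical pendulum T = 2π√(I/(mgd)), with d = 0.4950 m from pivot to centre of mass.
I_cm = mL²/12 = 3.63 × 2.59²/12 = 2.029 kg·m²; I = I_cm + md² = 2.029 + 3.63 × 0.4950² = 2.919 kg·m².
T = 2π√(2.919/(3.63 × 1.64 × 0.4950)) = 6.25 s.

6.25 s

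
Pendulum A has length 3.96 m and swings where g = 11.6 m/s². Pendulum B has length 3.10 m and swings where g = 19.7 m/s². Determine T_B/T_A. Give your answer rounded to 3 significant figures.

0.679

T = 2π√(L/g), so T_B/T_A = √((L_B/g_B)/(L_A/g_A)) = √((3.10/19.7)/(3.96/11.6)) = 0.679.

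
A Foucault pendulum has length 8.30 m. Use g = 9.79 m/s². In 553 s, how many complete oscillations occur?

T = 2π√(L/g) = 2π√(8.30/9.79) = 5.785 s.
Number of complete oscillations = ⌊553/5.785⌋ = ⌊95.59⌋ = 95.

95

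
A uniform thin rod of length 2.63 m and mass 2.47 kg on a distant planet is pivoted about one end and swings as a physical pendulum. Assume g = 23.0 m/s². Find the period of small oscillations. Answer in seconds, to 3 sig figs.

For a physical pendulum T = 2π√(I/(mgd)), with d = 1.315 m from pivot to centre of mass.
I_cm = mL²/12 = 2.47 × 2.63²/12 = 1.424 kg·m²; I = I_cm + md² = 1.424 + 2.47 × 1.315² = 5.695 kg·m².
T = 2π√(5.695/(2.47 × 23.0 × 1.315)) = 1.73 s.

1.73 s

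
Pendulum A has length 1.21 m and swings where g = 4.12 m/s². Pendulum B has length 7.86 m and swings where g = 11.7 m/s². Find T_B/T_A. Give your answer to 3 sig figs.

T = 2π√(L/g), so T_B/T_A = √((L_B/g_B)/(L_A/g_A)) = √((7.86/11.7)/(1.21/4.12)) = 1.51.

1.51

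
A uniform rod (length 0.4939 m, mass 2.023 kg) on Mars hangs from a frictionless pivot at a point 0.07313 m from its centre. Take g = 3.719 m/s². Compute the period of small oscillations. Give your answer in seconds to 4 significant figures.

For a physical pendulum T = 2π√(I/(mgd)), with d = 0.073130 m from pivot to centre of mass.
I_cm = mL²/12 = 2.023 × 0.4939²/12 = 0.041124 kg·m²; I = I_cm + md² = 0.041124 + 2.023 × 0.073130² = 0.051943 kg·m².
T = 2π√(0.051943/(2.023 × 3.719 × 0.073130)) = 1.931 s.

1.931 s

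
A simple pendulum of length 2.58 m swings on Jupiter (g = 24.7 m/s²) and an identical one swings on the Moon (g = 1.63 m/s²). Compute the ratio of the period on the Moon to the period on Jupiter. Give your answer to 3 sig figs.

T ∝ 1/√g, so T₂/T₁ = √(g₁/g₂) = √(24.7/1.63) = 3.89.

3.89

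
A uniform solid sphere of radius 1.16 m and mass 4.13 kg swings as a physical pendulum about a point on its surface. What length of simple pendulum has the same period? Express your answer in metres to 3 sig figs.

1.62 m

The equivalent simple-pendulum length is L_eq = I/(md), where I is about the pivot and d = 1.160 m.
I_cm = (2/5)mR² = 2.223 kg·m², so I = I_cm + md² = 2.223 + 5.557 = 7.780 kg·m².
L_eq = 7.780/(4.13 × 1.160) = 1.62 m.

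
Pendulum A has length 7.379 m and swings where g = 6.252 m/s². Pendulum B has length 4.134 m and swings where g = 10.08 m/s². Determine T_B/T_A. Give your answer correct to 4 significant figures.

T = 2π√(L/g), so T_B/T_A = √((L_B/g_B)/(L_A/g_A)) = √((4.134/10.08)/(7.379/6.252)) = 0.5895.

0.5895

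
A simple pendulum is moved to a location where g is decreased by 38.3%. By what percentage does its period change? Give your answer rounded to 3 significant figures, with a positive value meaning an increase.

27.3%

T ∝ 1/√g, so T'/T = 1/√(0.6170) = 1.273.
Percentage change in T = (1.273 − 1) × 100% = 27.3%.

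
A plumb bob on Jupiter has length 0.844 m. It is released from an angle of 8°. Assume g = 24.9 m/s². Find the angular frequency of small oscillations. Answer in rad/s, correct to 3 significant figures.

5.43 rad/s

ω = √(g/L) = √(24.9/0.844) = 5.43 rad/s.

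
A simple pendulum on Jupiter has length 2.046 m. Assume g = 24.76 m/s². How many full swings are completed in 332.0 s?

T = 2π√(L/g) = 2π√(2.046/24.76) = 1.8062 s.
Number of complete oscillations = ⌊332.0/1.8062⌋ = ⌊183.81⌋ = 183.

183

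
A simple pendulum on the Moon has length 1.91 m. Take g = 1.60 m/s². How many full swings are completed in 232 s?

33

T = 2π√(L/g) = 2π√(1.91/1.60) = 6.865 s.
Number of complete oscillations = ⌊232/6.865⌋ = ⌊33.79⌋ = 33.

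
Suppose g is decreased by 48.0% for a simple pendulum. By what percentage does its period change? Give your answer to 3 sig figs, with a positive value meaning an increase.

38.7%

T ∝ 1/√g, so T'/T = 1/√(0.5200) = 1.387.
Percentage change in T = (1.387 − 1) × 100% = 38.7%.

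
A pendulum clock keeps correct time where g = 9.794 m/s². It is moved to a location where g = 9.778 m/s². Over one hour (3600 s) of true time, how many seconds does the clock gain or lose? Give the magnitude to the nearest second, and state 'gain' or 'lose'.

lose 3 s

The clock's period scales as T ∝ 1/√g, so T'/T = √(9.794/9.778) = 1.00082.
In 3600 s of true time the clock registers 3600/1.00082 = 3597.1 s, so it loses 3 s.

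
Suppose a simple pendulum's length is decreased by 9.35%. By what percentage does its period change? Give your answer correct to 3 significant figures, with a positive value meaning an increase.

-4.79%

T ∝ √L, so T'/T = √(0.9065) = 0.9521.
Percentage change in T = (0.9521 − 1) × 100% = -4.79%.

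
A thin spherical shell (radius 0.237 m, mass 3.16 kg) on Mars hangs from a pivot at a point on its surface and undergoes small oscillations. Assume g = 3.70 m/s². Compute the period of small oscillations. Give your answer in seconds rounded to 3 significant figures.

2.05 s

I_cm = (2/3)mr² = 0.1183 kg·m². The pivot is at distance d = 0.237 m from the centre of mass.
By the parallel-axis theorem, I = I_cm + md² = 0.1183 + 0.1775 = 0.2958 kg·m².
T = 2π√(I/(mgd)) = 2π√(0.2958/(3.16 × 3.70 × 0.237)) = 2.05 s.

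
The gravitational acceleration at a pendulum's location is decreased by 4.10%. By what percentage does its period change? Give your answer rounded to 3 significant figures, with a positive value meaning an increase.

2.12%

T ∝ 1/√g, so T'/T = 1/√(0.9590) = 1.021.
Percentage change in T = (1.021 − 1) × 100% = 2.12%.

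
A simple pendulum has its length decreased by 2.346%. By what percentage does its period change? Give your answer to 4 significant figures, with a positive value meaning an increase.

T ∝ √L, so T'/T = √(0.97654) = 0.98820.
Percentage change in T = (0.98820 − 1) × 100% = -1.180%.

-1.180%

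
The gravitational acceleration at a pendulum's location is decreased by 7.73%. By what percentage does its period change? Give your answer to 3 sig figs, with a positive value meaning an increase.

T ∝ 1/√g, so T'/T = 1/√(0.9227) = 1.041.
Percentage change in T = (1.041 − 1) × 100% = 4.10%.

4.10%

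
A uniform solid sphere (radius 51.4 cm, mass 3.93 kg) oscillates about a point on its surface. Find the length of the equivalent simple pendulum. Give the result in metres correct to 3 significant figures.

0.720 m

The equivalent simple-pendulum length is L_eq = I/(md), where I is about the pivot and d = 0.5140 m.
I_cm = (2/5)mR² = 0.4153 kg·m², so I = I_cm + md² = 0.4153 + 1.038 = 1.454 kg·m².
L_eq = 1.454/(3.93 × 0.5140) = 0.720 m.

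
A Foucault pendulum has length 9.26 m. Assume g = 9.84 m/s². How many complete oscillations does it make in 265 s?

T = 2π√(L/g) = 2π√(9.26/9.84) = 6.095 s.
Number of complete oscillations = ⌊265/6.095⌋ = ⌊43.48⌋ = 43.

43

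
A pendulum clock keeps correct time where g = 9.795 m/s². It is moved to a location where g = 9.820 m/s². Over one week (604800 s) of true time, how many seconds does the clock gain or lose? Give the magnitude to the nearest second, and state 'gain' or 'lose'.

gain 771 s

The clock's period scales as T ∝ 1/√g, so T'/T = √(9.795/9.820) = 0.998726.
In 604800 s of true time the clock registers 604800/0.998726 = 605571.3 s, so it gains 771 s.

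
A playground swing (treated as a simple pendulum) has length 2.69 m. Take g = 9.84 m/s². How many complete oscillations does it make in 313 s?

T = 2π√(L/g) = 2π√(2.69/9.84) = 3.285 s.
Number of complete oscillations = ⌊313/3.285⌋ = ⌊95.28⌋ = 95.

95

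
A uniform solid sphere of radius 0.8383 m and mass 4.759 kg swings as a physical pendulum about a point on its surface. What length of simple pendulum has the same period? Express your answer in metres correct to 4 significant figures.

The equivalent simple-pendulum length is L_eq = I/(md), where I is about the pivot and d = 0.83830 m.
I_cm = (2/5)mR² = 1.3377 kg·m², so I = I_cm + md² = 1.3377 + 3.3444 = 4.6821 kg·m².
L_eq = 4.6821/(4.759 × 0.83830) = 1.174 m.

1.174 m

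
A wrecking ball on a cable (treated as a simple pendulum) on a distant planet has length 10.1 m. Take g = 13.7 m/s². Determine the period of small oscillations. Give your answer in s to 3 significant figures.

T = 2π√(L/g) = 2π√(10.1/13.7) = 2π × 0.8586 = 5.39 s.

5.39 s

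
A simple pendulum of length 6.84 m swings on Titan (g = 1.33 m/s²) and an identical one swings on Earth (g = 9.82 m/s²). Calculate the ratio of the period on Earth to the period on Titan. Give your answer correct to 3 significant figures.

T ∝ 1/√g, so T₂/T₁ = √(g₁/g₂) = √(1.33/9.82) = 0.368.

0.368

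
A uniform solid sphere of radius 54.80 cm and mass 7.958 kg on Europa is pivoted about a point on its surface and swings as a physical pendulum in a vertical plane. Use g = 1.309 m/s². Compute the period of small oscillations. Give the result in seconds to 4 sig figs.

4.810 s

I_cm = (2/5)mr² = 0.95593 kg·m². The pivot is at distance d = 0.5480 m from the centre of mass.
By the parallel-axis theorem, I = I_cm + md² = 0.95593 + 2.3898 = 3.3457 kg·m².
T = 2π√(I/(mgd)) = 2π√(3.3457/(7.958 × 1.309 × 0.5480)) = 4.810 s.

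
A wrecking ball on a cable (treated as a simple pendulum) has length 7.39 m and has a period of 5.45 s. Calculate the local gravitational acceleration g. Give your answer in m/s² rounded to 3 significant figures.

9.82 m/s²

From T = 2π√(L/g), g = 4π²L/T² = 4π² × 7.39/5.450² = 9.82 m/s².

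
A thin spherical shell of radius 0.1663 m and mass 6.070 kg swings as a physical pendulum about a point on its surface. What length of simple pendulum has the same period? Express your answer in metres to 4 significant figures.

The equivalent simple-pendulum length is L_eq = I/(md), where I is about the pivot and d = 0.16630 m.
I_cm = (2/3)mR² = 0.11191 kg·m², so I = I_cm + md² = 0.11191 + 0.16787 = 0.27978 kg·m².
L_eq = 0.27978/(6.070 × 0.16630) = 0.2772 m.

0.2772 m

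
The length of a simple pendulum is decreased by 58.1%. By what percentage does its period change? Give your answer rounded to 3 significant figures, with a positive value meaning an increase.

-35.3%

T ∝ √L, so T'/T = √(0.4190) = 0.6473.
Percentage change in T = (0.6473 − 1) × 100% = -35.3%.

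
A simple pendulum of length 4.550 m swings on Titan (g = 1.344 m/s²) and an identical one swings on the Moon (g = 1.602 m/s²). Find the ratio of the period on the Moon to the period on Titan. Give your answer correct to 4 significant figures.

T ∝ 1/√g, so T₂/T₁ = √(g₁/g₂) = √(1.344/1.602) = 0.9159.

0.9159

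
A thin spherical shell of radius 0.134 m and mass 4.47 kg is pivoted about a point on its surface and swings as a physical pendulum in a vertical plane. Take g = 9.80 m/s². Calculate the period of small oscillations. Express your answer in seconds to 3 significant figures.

I_cm = (2/3)mr² = 0.05351 kg·m². The pivot is at distance d = 0.134 m from the centre of mass.
By the parallel-axis theorem, I = I_cm + md² = 0.05351 + 0.08026 = 0.1338 kg·m².
T = 2π√(I/(mgd)) = 2π√(0.1338/(4.47 × 9.80 × 0.134)) = 0.949 s.

0.949 s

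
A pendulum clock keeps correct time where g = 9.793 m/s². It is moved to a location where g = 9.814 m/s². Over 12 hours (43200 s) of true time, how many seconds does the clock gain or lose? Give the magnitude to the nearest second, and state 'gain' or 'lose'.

The clock's period scales as T ∝ 1/√g, so T'/T = √(9.793/9.814) = 0.998930.
In 43200 s of true time the clock registers 43200/0.998930 = 43246.3 s, so it gains 46 s.

gain 46 s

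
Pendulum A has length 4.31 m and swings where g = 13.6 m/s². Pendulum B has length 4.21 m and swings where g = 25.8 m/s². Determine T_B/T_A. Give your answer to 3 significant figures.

T = 2π√(L/g), so T_B/T_A = √((L_B/g_B)/(L_A/g_A)) = √((4.21/25.8)/(4.31/13.6)) = 0.718.

0.718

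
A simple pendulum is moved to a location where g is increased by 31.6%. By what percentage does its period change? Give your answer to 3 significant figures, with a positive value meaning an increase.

-12.8%

T ∝ 1/√g, so T'/T = 1/√(1.316) = 0.8717.
Percentage change in T = (0.8717 − 1) × 100% = -12.8%.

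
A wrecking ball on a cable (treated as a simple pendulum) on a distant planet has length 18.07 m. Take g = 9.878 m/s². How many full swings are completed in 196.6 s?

T = 2π√(L/g) = 2π√(18.07/9.878) = 8.4982 s.
Number of complete oscillations = ⌊196.6/8.4982⌋ = ⌊23.134⌋ = 23.

23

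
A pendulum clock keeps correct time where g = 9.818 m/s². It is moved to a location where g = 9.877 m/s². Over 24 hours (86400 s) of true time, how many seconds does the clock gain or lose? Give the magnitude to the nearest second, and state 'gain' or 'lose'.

The clock's period scales as T ∝ 1/√g, so T'/T = √(9.818/9.877) = 0.997009.
In 86400 s of true time the clock registers 86400/0.997009 = 86659.2 s, so it gains 259 s.

gain 259 s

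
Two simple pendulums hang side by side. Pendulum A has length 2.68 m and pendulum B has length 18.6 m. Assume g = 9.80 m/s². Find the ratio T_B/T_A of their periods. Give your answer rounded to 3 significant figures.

T ∝ √L, so T_B/T_A = √(L_B/L_A) = √(18.6/2.68) = 2.63.

2.63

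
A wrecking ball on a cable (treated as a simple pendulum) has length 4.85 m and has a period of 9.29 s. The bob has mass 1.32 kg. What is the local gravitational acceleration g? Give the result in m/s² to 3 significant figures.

From T = 2π√(L/g), g = 4π²L/T² = 4π² × 4.85/9.290² = 2.22 m/s².

2.22 m/s²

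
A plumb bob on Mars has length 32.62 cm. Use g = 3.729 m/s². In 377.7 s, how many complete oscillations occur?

203

T = 2π√(L/g) = 2π√(0.3262/3.729) = 1.8583 s.
Number of complete oscillations = ⌊377.7/1.8583⌋ = ⌊203.25⌋ = 203.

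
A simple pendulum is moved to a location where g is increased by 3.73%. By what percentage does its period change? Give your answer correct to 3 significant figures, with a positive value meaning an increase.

-1.81%

T ∝ 1/√g, so T'/T = 1/√(1.037) = 0.9819.
Percentage change in T = (0.9819 − 1) × 100% = -1.81%.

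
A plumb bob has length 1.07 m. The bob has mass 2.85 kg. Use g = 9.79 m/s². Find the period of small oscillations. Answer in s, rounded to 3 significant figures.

2.08 s

T = 2π√(L/g) = 2π√(1.07/9.79) = 2π × 0.3306 = 2.08 s.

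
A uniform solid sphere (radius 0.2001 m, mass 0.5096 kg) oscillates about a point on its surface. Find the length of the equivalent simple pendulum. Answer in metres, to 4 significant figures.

0.2801 m

The equivalent simple-pendulum length is L_eq = I/(md), where I is about the pivot and d = 0.20010 m.
I_cm = (2/5)mR² = 0.0081618 kg·m², so I = I_cm + md² = 0.0081618 + 0.020404 = 0.028566 kg·m².
L_eq = 0.028566/(0.5096 × 0.20010) = 0.2801 m.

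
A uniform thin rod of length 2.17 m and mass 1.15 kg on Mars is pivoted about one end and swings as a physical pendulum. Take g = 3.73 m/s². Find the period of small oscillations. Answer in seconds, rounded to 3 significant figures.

For a physical pendulum T = 2π√(I/(mgd)), with d = 1.085 m from pivot to centre of mass.
I_cm = mL²/12 = 1.15 × 2.17²/12 = 0.4513 kg·m²; I = I_cm + md² = 0.4513 + 1.15 × 1.085² = 1.805 kg·m².
T = 2π√(1.805/(1.15 × 3.73 × 1.085)) = 3.91 s.

3.91 s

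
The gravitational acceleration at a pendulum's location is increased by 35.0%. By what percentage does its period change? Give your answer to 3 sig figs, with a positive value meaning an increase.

T ∝ 1/√g, so T'/T = 1/√(1.350) = 0.8607.
Percentage change in T = (0.8607 − 1) × 100% = -13.9%.

-13.9%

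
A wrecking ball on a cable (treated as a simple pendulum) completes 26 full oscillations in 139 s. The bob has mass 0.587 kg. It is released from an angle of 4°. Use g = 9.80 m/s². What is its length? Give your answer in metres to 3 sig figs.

7.09 m

T = 139/26 = 5.346 s.
From T = 2π√(L/g), L = gT²/(4π²) = 9.80 × 5.346²/(4π²) = 7.09 m.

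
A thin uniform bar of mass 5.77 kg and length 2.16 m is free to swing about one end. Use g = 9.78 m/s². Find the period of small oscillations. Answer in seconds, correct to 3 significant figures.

For a physical pendulum T = 2π√(I/(mgd)), with d = 1.080 m from pivot to centre of mass.
I_cm = mL²/12 = 5.77 × 2.16²/12 = 2.243 kg·m²; I = I_cm + md² = 2.243 + 5.77 × 1.080² = 8.974 kg·m².
T = 2π√(8.974/(5.77 × 9.78 × 1.080)) = 2.41 s.

2.41 s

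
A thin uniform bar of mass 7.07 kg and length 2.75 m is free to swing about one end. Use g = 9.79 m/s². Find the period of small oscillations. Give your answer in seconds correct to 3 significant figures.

2.72 s

For a physical pendulum T = 2π√(I/(mgd)), with d = 1.375 m from pivot to centre of mass.
I_cm = mL²/12 = 7.07 × 2.75²/12 = 4.456 kg·m²; I = I_cm + md² = 4.456 + 7.07 × 1.375² = 17.82 kg·m².
T = 2π√(17.82/(7.07 × 9.79 × 1.375)) = 2.72 s.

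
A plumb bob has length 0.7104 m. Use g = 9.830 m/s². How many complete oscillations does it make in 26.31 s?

15

T = 2π√(L/g) = 2π√(0.7104/9.830) = 1.6891 s.
Number of complete oscillations = ⌊26.31/1.6891⌋ = ⌊15.576⌋ = 15.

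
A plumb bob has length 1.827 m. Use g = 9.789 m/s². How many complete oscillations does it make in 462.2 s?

170

T = 2π√(L/g) = 2π√(1.827/9.789) = 2.7144 s.
Number of complete oscillations = ⌊462.2/2.7144⌋ = ⌊170.27⌋ = 170.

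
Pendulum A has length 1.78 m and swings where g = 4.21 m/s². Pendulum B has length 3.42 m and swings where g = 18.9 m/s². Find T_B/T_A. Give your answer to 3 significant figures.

0.654

T = 2π√(L/g), so T_B/T_A = √((L_B/g_B)/(L_A/g_A)) = √((3.42/18.9)/(1.78/4.21)) = 0.654.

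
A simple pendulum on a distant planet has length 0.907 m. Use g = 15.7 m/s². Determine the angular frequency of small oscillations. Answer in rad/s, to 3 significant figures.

4.16 rad/s

ω = √(g/L) = √(15.7/0.907) = 4.16 rad/s.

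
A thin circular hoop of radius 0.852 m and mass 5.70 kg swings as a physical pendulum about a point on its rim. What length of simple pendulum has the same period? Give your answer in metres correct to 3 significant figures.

1.70 m

The equivalent simple-pendulum length is L_eq = I/(md), where I is about the pivot and d = 0.8520 m.
I_cm = mR² = 4.138 kg·m², so I = I_cm + md² = 4.138 + 4.138 = 8.275 kg·m².
L_eq = 8.275/(5.70 × 0.8520) = 1.70 m.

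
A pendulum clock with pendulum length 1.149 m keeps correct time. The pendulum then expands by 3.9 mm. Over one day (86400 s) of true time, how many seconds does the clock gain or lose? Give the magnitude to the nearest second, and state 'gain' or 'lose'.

T ∝ √L, so T'/T = √(1.15290/1.149) = 1.00170.
In 86400 s of true time the clock registers 86400/1.00170 = 86253.7 s, so it loses 146 s.

lose 146 s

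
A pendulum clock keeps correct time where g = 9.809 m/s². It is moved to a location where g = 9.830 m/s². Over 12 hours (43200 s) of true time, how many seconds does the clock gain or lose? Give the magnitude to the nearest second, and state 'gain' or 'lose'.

gain 46 s

The clock's period scales as T ∝ 1/√g, so T'/T = √(9.809/9.830) = 0.998931.
In 43200 s of true time the clock registers 43200/0.998931 = 43246.2 s, so it gains 46 s.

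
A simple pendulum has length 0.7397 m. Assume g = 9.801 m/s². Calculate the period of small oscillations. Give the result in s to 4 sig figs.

T = 2π√(L/g) = 2π√(0.7397/9.801) = 2π × 0.27472 = 1.726 s.

1.726 s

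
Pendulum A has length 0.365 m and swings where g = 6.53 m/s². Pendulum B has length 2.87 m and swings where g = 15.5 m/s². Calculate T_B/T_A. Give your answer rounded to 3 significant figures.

T = 2π√(L/g), so T_B/T_A = √((L_B/g_B)/(L_A/g_A)) = √((2.87/15.5)/(0.365/6.53)) = 1.82.

1.82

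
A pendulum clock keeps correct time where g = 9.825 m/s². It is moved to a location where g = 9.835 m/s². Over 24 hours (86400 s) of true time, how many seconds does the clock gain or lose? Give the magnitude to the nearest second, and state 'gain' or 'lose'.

The clock's period scales as T ∝ 1/√g, so T'/T = √(9.825/9.835) = 0.999491.
In 86400 s of true time the clock registers 86400/0.999491 = 86444.0 s, so it gains 44 s.

gain 44 s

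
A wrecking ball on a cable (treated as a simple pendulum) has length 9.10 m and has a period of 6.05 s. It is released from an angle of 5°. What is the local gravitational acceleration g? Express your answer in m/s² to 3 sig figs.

9.82 m/s²

From T = 2π√(L/g), g = 4π²L/T² = 4π² × 9.10/6.050² = 9.82 m/s².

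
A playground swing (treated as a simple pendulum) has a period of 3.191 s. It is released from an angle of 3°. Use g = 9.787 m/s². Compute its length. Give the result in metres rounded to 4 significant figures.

2.524 m

From T = 2π√(L/g), L = gT²/(4π²) = 9.787 × 3.1910²/(4π²) = 2.524 m.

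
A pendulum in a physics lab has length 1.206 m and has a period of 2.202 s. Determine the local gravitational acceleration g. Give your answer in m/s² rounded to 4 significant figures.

9.819 m/s²

From T = 2π√(L/g), g = 4π²L/T² = 4π² × 1.206/2.2020² = 9.819 m/s².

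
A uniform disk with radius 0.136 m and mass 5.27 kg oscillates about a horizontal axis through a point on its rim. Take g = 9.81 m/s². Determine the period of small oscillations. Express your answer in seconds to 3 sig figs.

0.906 s

I_cm = ½mr² = 0.04874 kg·m². The pivot is at distance d = 0.136 m from the centre of mass.
By the parallel-axis theorem, I = I_cm + md² = 0.04874 + 0.09747 = 0.1462 kg·m².
T = 2π√(I/(mgd)) = 2π√(0.1462/(5.27 × 9.81 × 0.136)) = 0.906 s.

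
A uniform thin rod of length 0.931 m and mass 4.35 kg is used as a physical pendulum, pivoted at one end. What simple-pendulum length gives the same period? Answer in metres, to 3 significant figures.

0.621 m

The equivalent simple-pendulum length is L_eq = I/(md), where I is about the pivot and d = 0.4655 m.
I_cm = (1/12)mL² = 0.3142 kg·m², so I = I_cm + md² = 0.3142 + 0.9426 = 1.257 kg·m².
L_eq = 1.257/(4.35 × 0.4655) = 0.621 m.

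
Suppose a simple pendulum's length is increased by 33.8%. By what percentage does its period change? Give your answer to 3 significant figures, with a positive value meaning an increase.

15.7%

T ∝ √L, so T'/T = √(1.338) = 1.157.
Percentage change in T = (1.157 − 1) × 100% = 15.7%.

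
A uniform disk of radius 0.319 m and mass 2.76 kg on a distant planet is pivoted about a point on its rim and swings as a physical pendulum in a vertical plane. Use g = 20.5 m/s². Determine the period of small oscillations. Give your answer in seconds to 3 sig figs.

0.960 s

I_cm = ½mr² = 0.1404 kg·m². The pivot is at distance d = 0.319 m from the centre of mass.
By the parallel-axis theorem, I = I_cm + md² = 0.1404 + 0.2809 = 0.4213 kg·m².
T = 2π√(I/(mgd)) = 2π√(0.4213/(2.76 × 20.5 × 0.319)) = 0.960 s.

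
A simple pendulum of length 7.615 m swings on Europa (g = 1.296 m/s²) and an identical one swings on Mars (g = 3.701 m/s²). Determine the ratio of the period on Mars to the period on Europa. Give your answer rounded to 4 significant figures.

T ∝ 1/√g, so T₂/T₁ = √(g₁/g₂) = √(1.296/3.701) = 0.5918.

0.5918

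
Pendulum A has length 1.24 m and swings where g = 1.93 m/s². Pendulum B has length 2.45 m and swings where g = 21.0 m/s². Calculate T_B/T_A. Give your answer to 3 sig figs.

T = 2π√(L/g), so T_B/T_A = √((L_B/g_B)/(L_A/g_A)) = √((2.45/21.0)/(1.24/1.93)) = 0.426.

0.426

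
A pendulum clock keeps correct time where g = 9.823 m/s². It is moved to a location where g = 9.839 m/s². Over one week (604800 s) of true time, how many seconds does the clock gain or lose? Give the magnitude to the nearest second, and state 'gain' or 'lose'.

gain 492 s

The clock's period scales as T ∝ 1/√g, so T'/T = √(9.823/9.839) = 0.999187.
In 604800 s of true time the clock registers 604800/0.999187 = 605292.4 s, so it gains 492 s.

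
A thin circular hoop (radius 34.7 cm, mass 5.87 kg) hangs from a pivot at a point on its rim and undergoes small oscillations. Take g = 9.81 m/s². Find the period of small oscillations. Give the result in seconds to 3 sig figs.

1.67 s

I_cm = mr² = 0.7068 kg·m². The pivot is at distance d = 0.347 m from the centre of mass.
By the parallel-axis theorem, I = I_cm + md² = 0.7068 + 0.7068 = 1.414 kg·m².
T = 2π√(I/(mgd)) = 2π√(1.414/(5.87 × 9.81 × 0.347)) = 1.67 s.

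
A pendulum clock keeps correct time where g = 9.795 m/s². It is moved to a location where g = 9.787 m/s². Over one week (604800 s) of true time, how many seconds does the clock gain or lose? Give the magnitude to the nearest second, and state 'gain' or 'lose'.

The clock's period scales as T ∝ 1/√g, so T'/T = √(9.795/9.787) = 1.00041.
In 604800 s of true time the clock registers 604800/1.00041 = 604553.0 s, so it loses 247 s.

lose 247 s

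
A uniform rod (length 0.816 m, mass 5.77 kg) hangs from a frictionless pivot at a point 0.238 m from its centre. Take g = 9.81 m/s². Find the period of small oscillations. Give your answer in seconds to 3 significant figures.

1.38 s

For a physical pendulum T = 2π√(I/(mgd)), with d = 0.2380 m from pivot to centre of mass.
I_cm = mL²/12 = 5.77 × 0.816²/12 = 0.3202 kg·m²; I = I_cm + md² = 0.3202 + 5.77 × 0.2380² = 0.6470 kg·m².
T = 2π√(0.6470/(5.77 × 9.81 × 0.2380)) = 1.38 s.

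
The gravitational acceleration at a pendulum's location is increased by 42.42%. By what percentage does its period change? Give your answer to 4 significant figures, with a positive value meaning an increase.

-16.21%

T ∝ 1/√g, so T'/T = 1/√(1.4242) = 0.83794.
Percentage change in T = (0.83794 − 1) × 100% = -16.21%.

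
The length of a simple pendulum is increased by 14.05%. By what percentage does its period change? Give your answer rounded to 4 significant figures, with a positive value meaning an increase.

T ∝ √L, so T'/T = √(1.1405) = 1.0679.
Percentage change in T = (1.0679 − 1) × 100% = 6.794%.

6.794%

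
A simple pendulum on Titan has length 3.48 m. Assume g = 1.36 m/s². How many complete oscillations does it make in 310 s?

30

T = 2π√(L/g) = 2π√(3.48/1.36) = 10.05 s.
Number of complete oscillations = ⌊310/10.05⌋ = ⌊30.84⌋ = 30.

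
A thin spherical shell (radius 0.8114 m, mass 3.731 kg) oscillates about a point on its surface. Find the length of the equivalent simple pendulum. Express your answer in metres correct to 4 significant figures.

The equivalent simple-pendulum length is L_eq = I/(md), where I is about the pivot and d = 0.81140 m.
I_cm = (2/3)mR² = 1.6376 kg·m², so I = I_cm + md² = 1.6376 + 2.4564 = 4.0940 kg·m².
L_eq = 4.0940/(3.731 × 0.81140) = 1.352 m.

1.352 m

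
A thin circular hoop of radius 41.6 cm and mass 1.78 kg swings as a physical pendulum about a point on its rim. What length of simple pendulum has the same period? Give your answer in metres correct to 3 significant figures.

The equivalent simple-pendulum length is L_eq = I/(md), where I is about the pivot and d = 0.4160 m.
I_cm = mR² = 0.3080 kg·m², so I = I_cm + md² = 0.3080 + 0.3080 = 0.6161 kg·m².
L_eq = 0.6161/(1.78 × 0.4160) = 0.832 m.

0.832 m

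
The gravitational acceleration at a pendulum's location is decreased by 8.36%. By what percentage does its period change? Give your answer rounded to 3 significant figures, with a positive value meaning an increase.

4.46%

T ∝ 1/√g, so T'/T = 1/√(0.9164) = 1.045.
Percentage change in T = (1.045 − 1) × 100% = 4.46%.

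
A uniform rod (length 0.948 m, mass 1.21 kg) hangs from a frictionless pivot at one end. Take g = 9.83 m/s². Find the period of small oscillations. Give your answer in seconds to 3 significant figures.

For a physical pendulum T = 2π√(I/(mgd)), with d = 0.4740 m from pivot to centre of mass.
I_cm = mL²/12 = 1.21 × 0.948²/12 = 0.09062 kg·m²; I = I_cm + md² = 0.09062 + 1.21 × 0.4740² = 0.3625 kg·m².
T = 2π√(0.3625/(1.21 × 9.83 × 0.4740)) = 1.59 s.

1.59 s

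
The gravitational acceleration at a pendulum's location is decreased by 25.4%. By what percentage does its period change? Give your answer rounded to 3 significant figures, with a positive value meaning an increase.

15.8%

T ∝ 1/√g, so T'/T = 1/√(0.7460) = 1.158.
Percentage change in T = (1.158 − 1) × 100% = 15.8%.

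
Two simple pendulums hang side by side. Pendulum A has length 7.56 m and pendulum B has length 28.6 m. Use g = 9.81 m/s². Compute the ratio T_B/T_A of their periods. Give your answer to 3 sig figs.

1.95

T ∝ √L, so T_B/T_A = √(L_B/L_A) = √(28.6/7.56) = 1.95.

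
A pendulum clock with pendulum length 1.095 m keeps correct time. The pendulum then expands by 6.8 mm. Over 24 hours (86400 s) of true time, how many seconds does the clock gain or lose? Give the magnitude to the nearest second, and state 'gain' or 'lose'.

lose 267 s

T ∝ √L, so T'/T = √(1.10180/1.095) = 1.00310.
In 86400 s of true time the clock registers 86400/1.00310 = 86133.0 s, so it loses 267 s.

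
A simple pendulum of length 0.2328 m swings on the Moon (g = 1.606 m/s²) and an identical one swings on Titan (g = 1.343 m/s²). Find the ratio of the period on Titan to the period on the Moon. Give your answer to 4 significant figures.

T ∝ 1/√g, so T₂/T₁ = √(g₁/g₂) = √(1.606/1.343) = 1.094.

1.094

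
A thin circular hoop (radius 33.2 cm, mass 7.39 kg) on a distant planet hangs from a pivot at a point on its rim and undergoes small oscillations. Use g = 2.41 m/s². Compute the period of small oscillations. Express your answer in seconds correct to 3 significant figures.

3.30 s

I_cm = mr² = 0.8146 kg·m². The pivot is at distance d = 0.332 m from the centre of mass.
By the parallel-axis theorem, I = I_cm + md² = 0.8146 + 0.8146 = 1.629 kg·m².
T = 2π√(I/(mgd)) = 2π√(1.629/(7.39 × 2.41 × 0.332)) = 3.30 s.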